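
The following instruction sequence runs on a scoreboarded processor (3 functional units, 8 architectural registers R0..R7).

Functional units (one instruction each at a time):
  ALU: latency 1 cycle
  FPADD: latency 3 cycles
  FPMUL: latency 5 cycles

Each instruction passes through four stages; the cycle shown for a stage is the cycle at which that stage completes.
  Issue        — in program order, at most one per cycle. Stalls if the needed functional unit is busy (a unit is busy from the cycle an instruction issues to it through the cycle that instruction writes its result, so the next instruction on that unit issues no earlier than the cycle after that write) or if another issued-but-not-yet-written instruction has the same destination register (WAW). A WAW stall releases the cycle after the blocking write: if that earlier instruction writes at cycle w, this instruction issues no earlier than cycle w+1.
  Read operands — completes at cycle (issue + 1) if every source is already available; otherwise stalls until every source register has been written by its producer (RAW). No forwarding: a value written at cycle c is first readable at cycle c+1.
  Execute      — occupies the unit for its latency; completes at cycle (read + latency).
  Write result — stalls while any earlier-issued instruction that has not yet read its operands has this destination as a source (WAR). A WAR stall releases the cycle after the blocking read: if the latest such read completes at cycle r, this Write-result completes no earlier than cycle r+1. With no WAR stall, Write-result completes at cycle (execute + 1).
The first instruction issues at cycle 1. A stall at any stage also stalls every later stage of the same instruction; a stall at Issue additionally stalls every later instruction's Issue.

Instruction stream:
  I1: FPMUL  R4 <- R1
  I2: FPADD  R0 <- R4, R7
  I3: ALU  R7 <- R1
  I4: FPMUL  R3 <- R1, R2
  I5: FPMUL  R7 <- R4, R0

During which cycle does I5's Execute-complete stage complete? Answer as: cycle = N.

  I1 | 1 | 2 | 7 | 8
  I2 | 2 | 9 | 12 | 13   RAW R4: wait I1 write@8
  I3 | 3 | 4 | 5 | 10   WAR R7: wait I2 read@9
  I4 | 9 | 10 | 15 | 16   struct: FPMUL busy until I1 writes@8
  I5 | 17 | 18 | 23 | 24   struct: FPMUL busy until I4 writes@16

cycle = 23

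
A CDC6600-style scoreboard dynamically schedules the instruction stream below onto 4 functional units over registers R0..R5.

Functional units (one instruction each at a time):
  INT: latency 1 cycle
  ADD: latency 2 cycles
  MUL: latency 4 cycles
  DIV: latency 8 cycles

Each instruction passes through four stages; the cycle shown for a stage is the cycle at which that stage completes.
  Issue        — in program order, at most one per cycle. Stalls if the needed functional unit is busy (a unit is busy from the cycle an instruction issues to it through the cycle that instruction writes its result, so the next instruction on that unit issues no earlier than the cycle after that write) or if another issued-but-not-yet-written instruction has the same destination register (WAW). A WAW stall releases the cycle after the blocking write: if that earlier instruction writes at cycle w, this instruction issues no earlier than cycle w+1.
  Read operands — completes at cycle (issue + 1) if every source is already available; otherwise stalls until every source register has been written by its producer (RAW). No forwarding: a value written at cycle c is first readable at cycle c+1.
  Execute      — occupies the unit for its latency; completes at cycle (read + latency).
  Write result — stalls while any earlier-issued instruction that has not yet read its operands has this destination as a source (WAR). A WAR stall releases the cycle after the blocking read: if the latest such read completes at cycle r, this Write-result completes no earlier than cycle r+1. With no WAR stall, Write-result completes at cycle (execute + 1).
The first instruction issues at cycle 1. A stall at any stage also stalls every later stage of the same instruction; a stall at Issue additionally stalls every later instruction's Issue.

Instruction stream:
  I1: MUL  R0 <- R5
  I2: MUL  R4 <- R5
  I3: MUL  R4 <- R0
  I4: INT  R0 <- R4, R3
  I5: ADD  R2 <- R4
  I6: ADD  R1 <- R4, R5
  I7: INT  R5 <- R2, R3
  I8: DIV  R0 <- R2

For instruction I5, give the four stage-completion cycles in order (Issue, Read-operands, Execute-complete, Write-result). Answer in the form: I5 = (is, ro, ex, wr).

cycle 1: I1→MUL
cycle 2: I1 RO
cycle 6: I1 EX
cycle 7: I1 WR R0
cycle 8: I2→MUL
cycle 9: I2 RO
cycle 13: I2 EX
cycle 14: I2 WR R4
cycle 15: I3→MUL
cycle 16: I3 RO; I4→INT
cycle 17: I5→ADD
cycle 20: I3 EX
cycle 21: I3 WR R4
cycle 22: I4 RO; I5 RO
cycle 23: I4 EX
cycle 24: I4 WR R0; I5 EX
cycle 25: I5 WR R2
cycle 26: I6→ADD
cycle 27: I6 RO; I7→INT
cycle 28: I7 RO; I8→DIV
cycle 29: I6 EX; I7 EX; I8 RO
cycle 30: I6 WR R1; I7 WR R5
cycle 37: I8 EX
cycle 38: I8 WR R0

I5 = (17, 22, 24, 25)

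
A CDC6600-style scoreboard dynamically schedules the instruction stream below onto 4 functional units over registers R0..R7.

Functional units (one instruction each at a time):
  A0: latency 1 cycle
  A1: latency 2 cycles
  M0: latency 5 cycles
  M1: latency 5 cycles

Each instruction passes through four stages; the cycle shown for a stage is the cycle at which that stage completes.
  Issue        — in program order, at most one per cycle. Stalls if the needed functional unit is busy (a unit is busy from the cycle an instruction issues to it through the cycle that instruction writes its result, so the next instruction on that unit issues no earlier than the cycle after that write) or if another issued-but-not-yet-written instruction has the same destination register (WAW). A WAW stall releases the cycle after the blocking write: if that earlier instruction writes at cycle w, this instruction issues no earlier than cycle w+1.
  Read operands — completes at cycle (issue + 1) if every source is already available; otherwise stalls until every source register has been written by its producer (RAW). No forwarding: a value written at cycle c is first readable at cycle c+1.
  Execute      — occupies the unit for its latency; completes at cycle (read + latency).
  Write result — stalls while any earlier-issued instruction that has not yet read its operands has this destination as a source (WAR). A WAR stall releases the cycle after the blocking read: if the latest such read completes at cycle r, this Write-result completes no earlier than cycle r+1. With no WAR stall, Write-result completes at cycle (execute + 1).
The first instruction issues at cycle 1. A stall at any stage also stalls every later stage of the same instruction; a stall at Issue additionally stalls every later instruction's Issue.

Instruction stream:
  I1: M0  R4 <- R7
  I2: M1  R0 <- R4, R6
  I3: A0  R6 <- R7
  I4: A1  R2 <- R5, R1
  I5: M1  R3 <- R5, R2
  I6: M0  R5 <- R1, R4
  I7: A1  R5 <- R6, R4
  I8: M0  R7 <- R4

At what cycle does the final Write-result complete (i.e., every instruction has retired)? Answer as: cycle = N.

cycle = 33

[I1] 1/2/7/8
[I2] 2/9/14/15  (RAW R4: wait I1 write@8)
[I3] 3/4/5/10  (WAR R6: wait I2 read@9)
[I4] 4/5/7/8
[I5] 16/17/22/23  (struct: M1 busy until I2 writes@15)
[I6] 17/18/23/24
[I7] 25/26/28/29  (WAW R5: wait I6 write@24)
[I8] 26/27/32/33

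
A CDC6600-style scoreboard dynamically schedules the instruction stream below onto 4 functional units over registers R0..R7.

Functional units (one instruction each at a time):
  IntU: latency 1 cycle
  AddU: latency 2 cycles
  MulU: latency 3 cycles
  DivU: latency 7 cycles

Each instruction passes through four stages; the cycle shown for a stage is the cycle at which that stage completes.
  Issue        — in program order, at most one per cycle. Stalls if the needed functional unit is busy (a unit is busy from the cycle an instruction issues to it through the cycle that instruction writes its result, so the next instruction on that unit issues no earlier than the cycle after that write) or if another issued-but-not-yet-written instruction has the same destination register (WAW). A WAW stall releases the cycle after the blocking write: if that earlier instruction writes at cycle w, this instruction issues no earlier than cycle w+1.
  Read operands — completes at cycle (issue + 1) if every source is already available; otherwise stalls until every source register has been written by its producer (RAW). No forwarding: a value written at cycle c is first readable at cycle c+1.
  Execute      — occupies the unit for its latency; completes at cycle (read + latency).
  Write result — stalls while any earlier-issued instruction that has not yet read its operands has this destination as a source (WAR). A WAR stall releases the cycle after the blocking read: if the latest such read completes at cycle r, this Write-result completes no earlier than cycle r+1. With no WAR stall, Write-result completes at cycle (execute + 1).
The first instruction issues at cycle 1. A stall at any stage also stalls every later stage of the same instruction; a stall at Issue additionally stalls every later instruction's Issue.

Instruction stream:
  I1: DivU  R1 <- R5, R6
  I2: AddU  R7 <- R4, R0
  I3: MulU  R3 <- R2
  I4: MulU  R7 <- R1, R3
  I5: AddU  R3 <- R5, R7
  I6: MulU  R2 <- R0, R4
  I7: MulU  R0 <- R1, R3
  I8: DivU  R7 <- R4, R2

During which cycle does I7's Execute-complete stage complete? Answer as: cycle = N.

[I1] 1/2/9/10
[I2] 2/3/5/6
[I3] 3/4/7/8
[I4] 9/11/14/15  (struct: MulU busy until I3 writes@8; RAW R1: wait I1 write@10)
[I5] 10/16/18/19  (RAW R7: wait I4 write@15)
[I6] 16/17/20/21  (struct: MulU busy until I4 writes@15)
[I7] 22/23/26/27  (struct: MulU busy until I6 writes@21)
[I8] 23/24/31/32

cycle = 26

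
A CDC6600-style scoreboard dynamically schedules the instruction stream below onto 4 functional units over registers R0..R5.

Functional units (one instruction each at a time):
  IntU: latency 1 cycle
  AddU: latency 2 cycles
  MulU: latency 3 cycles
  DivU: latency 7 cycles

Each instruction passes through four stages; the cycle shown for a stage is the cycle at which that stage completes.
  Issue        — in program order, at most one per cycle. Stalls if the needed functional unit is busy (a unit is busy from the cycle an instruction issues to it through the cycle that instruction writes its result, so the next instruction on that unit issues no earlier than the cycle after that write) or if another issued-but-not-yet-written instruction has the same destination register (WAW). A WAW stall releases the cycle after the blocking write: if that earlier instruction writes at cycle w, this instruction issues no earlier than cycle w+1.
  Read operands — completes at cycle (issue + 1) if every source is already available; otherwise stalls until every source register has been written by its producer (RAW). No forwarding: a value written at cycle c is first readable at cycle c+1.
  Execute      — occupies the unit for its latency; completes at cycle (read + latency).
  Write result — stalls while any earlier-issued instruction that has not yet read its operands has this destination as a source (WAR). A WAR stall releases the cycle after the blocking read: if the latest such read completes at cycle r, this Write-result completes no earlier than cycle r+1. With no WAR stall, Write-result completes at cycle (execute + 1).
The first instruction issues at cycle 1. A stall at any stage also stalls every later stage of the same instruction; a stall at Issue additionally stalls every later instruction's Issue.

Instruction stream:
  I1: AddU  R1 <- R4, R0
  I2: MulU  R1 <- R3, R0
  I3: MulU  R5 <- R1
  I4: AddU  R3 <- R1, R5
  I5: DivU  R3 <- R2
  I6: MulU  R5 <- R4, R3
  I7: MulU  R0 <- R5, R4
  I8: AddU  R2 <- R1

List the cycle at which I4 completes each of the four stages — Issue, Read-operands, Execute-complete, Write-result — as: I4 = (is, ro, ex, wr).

cycle 1: I1 issues→AddU
cycle 2: I1 reads
cycle 4: I1 exec-done
cycle 5: I1 writes R1
cycle 6: I2 issues→MulU
cycle 7: I2 reads
cycle 10: I2 exec-done
cycle 11: I2 writes R1
cycle 12: I3 issues→MulU
cycle 13: I3 reads; I4 issues→AddU
cycle 16: I3 exec-done
cycle 17: I3 writes R5
cycle 18: I4 reads
cycle 20: I4 exec-done
cycle 21: I4 writes R3
cycle 22: I5 issues→DivU
cycle 23: I5 reads; I6 issues→MulU
cycle 30: I5 exec-done
cycle 31: I5 writes R3
cycle 32: I6 reads
cycle 35: I6 exec-done
cycle 36: I6 writes R5
cycle 37: I7 issues→MulU
cycle 38: I7 reads; I8 issues→AddU
cycle 39: I8 reads
cycle 41: I7 exec-done; I8 exec-done
cycle 42: I7 writes R0; I8 writes R2

I4 = (13, 18, 20, 21)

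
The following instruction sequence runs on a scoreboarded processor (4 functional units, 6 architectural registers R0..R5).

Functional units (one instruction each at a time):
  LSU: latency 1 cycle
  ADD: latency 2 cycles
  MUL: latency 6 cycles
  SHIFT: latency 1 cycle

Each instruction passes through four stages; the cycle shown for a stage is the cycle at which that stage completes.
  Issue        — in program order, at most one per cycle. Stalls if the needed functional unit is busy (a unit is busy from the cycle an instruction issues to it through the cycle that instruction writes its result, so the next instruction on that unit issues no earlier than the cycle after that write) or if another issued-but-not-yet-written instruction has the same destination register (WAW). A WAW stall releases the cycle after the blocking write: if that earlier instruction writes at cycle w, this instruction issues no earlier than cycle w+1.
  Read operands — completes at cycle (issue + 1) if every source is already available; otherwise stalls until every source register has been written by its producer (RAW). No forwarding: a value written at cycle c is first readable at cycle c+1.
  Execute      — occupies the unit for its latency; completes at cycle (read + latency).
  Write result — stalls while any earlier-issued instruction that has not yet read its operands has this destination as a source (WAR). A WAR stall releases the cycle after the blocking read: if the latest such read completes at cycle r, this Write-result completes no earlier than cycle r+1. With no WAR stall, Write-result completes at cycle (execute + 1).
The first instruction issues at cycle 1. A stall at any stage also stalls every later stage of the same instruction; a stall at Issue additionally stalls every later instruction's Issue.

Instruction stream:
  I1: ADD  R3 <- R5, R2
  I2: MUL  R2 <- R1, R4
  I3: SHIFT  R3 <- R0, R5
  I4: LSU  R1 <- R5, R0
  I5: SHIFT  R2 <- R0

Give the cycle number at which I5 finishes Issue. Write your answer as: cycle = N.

cycle = 11

I1  is:1  ro:2  ex:4  wr:5
I2  is:2  ro:3  ex:9  wr:10
I3  is:6  ro:7  ex:8  wr:9  — WAW R3: wait I1 write@5
I4  is:7  ro:8  ex:9  wr:10
I5  is:11  ro:12  ex:13  wr:14  — WAW R2: wait I2 write@10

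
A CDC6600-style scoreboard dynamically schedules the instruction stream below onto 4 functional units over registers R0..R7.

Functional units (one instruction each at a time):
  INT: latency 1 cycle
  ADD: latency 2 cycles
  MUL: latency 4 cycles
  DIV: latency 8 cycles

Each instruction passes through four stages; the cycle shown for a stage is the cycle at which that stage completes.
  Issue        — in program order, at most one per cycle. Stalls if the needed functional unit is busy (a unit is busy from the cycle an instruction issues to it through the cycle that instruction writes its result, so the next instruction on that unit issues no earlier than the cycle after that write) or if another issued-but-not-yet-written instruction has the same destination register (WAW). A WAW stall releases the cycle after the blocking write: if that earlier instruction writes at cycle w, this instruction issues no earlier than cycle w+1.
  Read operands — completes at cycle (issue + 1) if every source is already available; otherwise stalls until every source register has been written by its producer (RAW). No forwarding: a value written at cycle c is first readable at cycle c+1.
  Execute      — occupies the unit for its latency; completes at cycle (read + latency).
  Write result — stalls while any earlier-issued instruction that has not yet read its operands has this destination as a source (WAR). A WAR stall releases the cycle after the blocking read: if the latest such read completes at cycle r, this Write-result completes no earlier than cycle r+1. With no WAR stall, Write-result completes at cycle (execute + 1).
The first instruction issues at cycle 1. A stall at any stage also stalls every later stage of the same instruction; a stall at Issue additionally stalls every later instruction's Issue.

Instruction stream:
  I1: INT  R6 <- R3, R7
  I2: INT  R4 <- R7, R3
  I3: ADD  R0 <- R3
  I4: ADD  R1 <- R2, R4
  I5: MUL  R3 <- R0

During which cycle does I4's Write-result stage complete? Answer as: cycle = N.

cycle = 15

I1: IS=1 RO=2 EX=3 WR=4
I2: IS=5 RO=6 EX=7 WR=8  [struct: INT busy until I1 writes@4]
I3: IS=6 RO=7 EX=9 WR=10
I4: IS=11 RO=12 EX=14 WR=15  [struct: ADD busy until I3 writes@10]
I5: IS=12 RO=13 EX=17 WR=18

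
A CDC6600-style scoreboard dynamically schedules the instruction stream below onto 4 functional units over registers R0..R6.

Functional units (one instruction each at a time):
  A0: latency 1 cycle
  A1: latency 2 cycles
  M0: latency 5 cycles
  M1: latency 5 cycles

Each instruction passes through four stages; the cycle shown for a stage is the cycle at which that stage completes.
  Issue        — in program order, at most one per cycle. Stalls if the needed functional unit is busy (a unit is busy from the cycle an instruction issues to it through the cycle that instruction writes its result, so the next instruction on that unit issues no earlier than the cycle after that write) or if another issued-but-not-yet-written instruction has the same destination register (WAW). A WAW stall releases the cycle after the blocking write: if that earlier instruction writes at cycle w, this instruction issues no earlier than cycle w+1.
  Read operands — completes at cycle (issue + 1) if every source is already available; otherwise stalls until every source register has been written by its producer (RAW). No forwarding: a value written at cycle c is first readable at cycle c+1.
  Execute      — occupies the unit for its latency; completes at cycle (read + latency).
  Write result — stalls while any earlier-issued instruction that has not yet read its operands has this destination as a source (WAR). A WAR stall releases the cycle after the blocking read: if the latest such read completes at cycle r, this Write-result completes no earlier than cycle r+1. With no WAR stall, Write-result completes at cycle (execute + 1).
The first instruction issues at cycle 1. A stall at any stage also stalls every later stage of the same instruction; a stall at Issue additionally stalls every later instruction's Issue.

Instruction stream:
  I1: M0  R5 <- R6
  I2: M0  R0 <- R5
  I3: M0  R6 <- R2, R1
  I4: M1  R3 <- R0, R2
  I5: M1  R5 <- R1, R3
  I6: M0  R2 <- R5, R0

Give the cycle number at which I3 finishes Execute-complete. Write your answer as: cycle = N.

cycle = 23

  I1 | 1 | 2 | 7 | 8
  I2 | 9 | 10 | 15 | 16   struct: M0 busy until I1 writes@8
  I3 | 17 | 18 | 23 | 24   struct: M0 busy until I2 writes@16
  I4 | 18 | 19 | 24 | 25
  I5 | 26 | 27 | 32 | 33   struct: M1 busy until I4 writes@25
  I6 | 27 | 34 | 39 | 40   RAW R5: wait I5 write@33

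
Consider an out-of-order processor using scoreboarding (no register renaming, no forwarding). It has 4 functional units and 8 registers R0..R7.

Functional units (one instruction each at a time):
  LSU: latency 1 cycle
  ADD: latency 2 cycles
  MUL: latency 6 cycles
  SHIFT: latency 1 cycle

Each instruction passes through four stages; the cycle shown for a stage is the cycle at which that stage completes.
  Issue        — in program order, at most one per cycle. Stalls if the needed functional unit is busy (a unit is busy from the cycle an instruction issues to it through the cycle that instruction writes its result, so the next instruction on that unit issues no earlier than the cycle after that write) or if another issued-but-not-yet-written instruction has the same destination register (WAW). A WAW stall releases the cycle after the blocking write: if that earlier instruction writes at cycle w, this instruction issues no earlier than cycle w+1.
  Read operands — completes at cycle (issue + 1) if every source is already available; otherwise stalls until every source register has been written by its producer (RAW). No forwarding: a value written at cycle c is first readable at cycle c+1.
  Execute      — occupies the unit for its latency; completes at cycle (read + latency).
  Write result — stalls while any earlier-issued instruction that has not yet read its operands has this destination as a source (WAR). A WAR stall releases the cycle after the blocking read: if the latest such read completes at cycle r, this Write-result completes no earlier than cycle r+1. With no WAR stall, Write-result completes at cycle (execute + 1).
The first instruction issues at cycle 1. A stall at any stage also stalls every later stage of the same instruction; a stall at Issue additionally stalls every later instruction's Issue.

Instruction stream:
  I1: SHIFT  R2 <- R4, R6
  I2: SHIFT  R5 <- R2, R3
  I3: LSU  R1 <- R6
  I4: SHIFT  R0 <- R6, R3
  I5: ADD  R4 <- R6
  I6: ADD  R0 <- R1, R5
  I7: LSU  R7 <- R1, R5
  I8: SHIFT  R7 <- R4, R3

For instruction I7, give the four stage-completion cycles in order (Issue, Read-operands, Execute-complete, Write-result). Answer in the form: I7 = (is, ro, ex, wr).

[1] I1→SHIFT
[2] I1 RO
[3] I1 EX
[4] I1 WR R2
[5] I2→SHIFT
[6] I2 RO; I3→LSU
[7] I2 EX; I3 RO
[8] I2 WR R5; I3 EX
[9] I3 WR R1; I4→SHIFT
[10] I4 RO; I5→ADD
[11] I4 EX; I5 RO
[12] I4 WR R0
[13] I5 EX
[14] I5 WR R4
[15] I6→ADD
[16] I6 RO; I7→LSU
[17] I7 RO
[18] I6 EX; I7 EX
[19] I6 WR R0; I7 WR R7
[20] I8→SHIFT
[21] I8 RO
[22] I8 EX
[23] I8 WR R7

I7 = (16, 17, 18, 19)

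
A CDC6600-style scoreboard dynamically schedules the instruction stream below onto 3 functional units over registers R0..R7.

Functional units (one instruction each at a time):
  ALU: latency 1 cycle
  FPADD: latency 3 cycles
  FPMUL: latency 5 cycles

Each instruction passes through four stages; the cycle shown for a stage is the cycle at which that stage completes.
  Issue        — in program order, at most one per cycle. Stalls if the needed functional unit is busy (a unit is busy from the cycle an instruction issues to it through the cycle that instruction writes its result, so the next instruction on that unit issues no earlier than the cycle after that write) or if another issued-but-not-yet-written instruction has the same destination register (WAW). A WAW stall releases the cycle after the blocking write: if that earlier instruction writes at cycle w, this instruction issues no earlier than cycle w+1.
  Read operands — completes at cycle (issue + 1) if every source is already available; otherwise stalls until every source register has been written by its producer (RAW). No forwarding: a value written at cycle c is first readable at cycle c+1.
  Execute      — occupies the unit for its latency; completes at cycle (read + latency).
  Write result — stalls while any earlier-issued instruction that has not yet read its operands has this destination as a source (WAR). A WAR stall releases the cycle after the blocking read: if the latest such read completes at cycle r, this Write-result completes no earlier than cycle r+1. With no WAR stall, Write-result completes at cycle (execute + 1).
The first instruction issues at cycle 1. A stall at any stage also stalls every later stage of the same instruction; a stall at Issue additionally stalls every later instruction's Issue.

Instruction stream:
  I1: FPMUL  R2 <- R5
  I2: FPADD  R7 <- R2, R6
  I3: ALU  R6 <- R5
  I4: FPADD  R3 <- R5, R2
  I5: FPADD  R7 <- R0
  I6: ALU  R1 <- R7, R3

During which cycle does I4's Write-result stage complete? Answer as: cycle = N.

cycle = 19

I1: IS=1 RO=2 EX=7 WR=8
I2: IS=2 RO=9 EX=12 WR=13  [RAW R2: wait I1 write@8]
I3: IS=3 RO=4 EX=5 WR=10  [WAR R6: wait I2 read@9]
I4: IS=14 RO=15 EX=18 WR=19  [struct: FPADD busy until I2 writes@13]
I5: IS=20 RO=21 EX=24 WR=25  [struct: FPADD busy until I4 writes@19]
I6: IS=21 RO=26 EX=27 WR=28  [RAW R7: wait I5 write@25]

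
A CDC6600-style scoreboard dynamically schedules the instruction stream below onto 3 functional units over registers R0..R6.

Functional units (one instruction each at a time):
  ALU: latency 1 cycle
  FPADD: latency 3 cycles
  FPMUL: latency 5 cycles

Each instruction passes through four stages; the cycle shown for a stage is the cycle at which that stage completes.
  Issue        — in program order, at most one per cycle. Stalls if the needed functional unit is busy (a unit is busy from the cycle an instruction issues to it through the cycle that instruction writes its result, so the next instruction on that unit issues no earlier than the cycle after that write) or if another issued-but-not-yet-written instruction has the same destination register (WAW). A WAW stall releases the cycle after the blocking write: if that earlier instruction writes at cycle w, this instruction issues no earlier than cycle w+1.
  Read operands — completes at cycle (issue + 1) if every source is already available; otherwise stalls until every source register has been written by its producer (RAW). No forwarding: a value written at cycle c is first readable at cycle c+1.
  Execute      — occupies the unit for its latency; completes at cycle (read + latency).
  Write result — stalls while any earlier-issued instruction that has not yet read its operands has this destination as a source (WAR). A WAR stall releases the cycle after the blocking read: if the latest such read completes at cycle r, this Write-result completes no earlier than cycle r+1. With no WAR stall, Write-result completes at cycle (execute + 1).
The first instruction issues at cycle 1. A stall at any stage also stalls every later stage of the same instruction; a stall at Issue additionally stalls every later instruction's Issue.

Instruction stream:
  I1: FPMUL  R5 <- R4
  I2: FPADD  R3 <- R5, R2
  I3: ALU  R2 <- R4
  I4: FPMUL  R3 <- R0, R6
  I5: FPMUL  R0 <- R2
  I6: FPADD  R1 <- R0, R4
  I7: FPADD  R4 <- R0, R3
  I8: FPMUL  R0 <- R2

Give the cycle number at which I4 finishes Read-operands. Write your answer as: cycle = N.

[I1] 1/2/7/8
[I2] 2/9/12/13  (RAW R5: wait I1 write@8)
[I3] 3/4/5/10  (WAR R2: wait I2 read@9)
[I4] 14/15/20/21  (WAW R3: wait I2 write@13)
[I5] 22/23/28/29  (struct: FPMUL busy until I4 writes@21)
[I6] 23/30/33/34  (RAW R0: wait I5 write@29)
[I7] 35/36/39/40  (struct: FPADD busy until I6 writes@34)
[I8] 36/37/42/43

cycle = 15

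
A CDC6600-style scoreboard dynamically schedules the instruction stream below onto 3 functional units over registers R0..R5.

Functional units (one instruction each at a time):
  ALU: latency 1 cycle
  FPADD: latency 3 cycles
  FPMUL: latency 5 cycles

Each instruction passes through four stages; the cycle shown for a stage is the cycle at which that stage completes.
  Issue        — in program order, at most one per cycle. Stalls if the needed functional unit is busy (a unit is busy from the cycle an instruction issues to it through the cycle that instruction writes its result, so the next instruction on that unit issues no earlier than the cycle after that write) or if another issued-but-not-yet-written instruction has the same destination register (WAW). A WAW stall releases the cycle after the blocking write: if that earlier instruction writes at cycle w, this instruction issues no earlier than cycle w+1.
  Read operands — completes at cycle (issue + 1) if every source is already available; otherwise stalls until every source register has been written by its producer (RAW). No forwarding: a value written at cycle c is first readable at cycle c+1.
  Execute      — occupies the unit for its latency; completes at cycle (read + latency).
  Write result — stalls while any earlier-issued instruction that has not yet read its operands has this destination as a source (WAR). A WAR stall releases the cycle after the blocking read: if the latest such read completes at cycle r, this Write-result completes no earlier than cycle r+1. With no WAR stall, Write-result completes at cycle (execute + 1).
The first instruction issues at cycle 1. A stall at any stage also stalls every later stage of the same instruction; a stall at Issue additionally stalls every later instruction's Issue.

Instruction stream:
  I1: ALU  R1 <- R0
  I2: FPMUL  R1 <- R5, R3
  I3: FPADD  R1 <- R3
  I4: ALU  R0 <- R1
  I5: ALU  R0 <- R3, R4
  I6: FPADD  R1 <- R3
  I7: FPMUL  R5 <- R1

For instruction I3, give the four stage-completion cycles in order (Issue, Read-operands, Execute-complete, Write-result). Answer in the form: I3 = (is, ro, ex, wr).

I1: IS=1 RO=2 EX=3 WR=4
I2: IS=5 RO=6 EX=11 WR=12  [WAW R1: wait I1 write@4]
I3: IS=13 RO=14 EX=17 WR=18  [WAW R1: wait I2 write@12]
I4: IS=14 RO=19 EX=20 WR=21  [RAW R1: wait I3 write@18]
I5: IS=22 RO=23 EX=24 WR=25  [struct: ALU busy until I4 writes@21]
I6: IS=23 RO=24 EX=27 WR=28
I7: IS=24 RO=29 EX=34 WR=35  [RAW R1: wait I6 write@28]

I3 = (13, 14, 17, 18)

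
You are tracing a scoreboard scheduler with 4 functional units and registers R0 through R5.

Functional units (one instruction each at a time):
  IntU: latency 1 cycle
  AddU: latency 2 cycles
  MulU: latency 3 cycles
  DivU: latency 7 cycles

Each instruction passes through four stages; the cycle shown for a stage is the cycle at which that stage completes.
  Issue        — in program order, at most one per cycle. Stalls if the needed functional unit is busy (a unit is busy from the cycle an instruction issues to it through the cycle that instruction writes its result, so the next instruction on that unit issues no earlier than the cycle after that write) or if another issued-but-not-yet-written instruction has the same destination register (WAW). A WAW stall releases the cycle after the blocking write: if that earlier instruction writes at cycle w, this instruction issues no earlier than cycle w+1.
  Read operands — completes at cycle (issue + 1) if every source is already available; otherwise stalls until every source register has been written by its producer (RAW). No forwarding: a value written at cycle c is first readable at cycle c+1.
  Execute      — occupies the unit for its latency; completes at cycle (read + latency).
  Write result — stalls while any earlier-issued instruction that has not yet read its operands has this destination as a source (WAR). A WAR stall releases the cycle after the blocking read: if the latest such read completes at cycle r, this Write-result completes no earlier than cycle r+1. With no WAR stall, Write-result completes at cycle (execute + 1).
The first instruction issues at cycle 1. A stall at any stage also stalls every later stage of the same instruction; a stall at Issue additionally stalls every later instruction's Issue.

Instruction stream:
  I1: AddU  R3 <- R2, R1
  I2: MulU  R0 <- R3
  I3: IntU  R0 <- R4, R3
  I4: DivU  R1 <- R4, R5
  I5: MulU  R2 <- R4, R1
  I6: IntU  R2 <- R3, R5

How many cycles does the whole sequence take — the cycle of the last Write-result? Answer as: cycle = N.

  I1 | 1 | 2 | 4 | 5
  I2 | 2 | 6 | 9 | 10   RAW R3: wait I1 write@5
  I3 | 11 | 12 | 13 | 14   WAW R0: wait I2 write@10
  I4 | 12 | 13 | 20 | 21
  I5 | 13 | 22 | 25 | 26   RAW R1: wait I4 write@21
  I6 | 27 | 28 | 29 | 30   WAW R2: wait I5 write@26

cycle = 30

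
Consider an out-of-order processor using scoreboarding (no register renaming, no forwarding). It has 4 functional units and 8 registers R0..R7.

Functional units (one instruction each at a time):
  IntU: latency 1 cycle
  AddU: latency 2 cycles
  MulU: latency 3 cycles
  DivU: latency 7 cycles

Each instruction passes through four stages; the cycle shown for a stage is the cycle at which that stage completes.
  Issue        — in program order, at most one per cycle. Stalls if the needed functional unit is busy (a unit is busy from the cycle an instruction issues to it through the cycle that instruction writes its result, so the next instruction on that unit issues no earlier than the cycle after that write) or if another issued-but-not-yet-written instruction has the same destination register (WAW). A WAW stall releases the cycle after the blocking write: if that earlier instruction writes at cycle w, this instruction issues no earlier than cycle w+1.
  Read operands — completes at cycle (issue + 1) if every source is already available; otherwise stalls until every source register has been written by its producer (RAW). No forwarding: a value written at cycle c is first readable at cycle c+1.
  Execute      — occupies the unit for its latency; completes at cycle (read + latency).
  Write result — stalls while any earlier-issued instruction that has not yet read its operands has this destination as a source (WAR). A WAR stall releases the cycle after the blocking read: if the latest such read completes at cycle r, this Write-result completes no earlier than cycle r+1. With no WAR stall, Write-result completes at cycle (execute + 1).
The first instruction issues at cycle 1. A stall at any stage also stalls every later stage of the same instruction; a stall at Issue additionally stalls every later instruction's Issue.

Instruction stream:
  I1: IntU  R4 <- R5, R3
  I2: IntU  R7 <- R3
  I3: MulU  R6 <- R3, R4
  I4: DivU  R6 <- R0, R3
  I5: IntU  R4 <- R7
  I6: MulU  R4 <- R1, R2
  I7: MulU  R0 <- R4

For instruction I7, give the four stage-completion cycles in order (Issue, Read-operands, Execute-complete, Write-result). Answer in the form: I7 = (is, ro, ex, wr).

I7 = (23, 24, 27, 28)

1) issue 1, read 2, done 3, write 4
2) issue 5, read 6, done 7, write 8  <struct: IntU busy until I1 writes@4>
3) issue 6, read 7, done 10, write 11
4) issue 12, read 13, done 20, write 21  <WAW R6: wait I3 write@11>
5) issue 13, read 14, done 15, write 16
6) issue 17, read 18, done 21, write 22  <WAW R4: wait I5 write@16>
7) issue 23, read 24, done 27, write 28  <struct: MulU busy until I6 writes@22>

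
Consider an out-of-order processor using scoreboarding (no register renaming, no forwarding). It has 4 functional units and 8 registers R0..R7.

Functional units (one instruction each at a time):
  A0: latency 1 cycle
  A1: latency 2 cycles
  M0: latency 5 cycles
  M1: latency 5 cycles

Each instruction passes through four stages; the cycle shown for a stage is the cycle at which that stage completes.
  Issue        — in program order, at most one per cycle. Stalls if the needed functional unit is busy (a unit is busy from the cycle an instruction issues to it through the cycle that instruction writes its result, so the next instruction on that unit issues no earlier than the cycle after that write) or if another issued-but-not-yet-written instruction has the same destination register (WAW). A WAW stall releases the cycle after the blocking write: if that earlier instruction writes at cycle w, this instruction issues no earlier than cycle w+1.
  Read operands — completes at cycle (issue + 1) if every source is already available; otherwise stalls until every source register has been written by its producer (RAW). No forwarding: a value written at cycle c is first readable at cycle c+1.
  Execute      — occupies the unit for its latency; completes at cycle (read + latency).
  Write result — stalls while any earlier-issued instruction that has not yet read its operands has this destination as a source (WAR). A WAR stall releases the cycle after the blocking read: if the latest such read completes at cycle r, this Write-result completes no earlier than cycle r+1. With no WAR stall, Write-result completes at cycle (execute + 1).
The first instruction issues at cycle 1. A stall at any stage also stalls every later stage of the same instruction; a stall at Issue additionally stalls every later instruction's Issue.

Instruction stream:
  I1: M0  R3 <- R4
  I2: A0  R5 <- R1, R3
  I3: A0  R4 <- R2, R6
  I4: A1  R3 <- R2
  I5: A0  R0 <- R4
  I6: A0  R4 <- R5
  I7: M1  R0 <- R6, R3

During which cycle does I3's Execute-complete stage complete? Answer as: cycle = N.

cycle = 14

c1: issue I1 (M0)
c2: I1 read-ops | issue I2 (A0)
c7: I1 finished on M0
c8: I1→R3
c9: I2 read-ops
c10: I2 finished on A0
c11: I2→R5
c12: issue I3 (A0)
c13: I3 read-ops | issue I4 (A1)
c14: I3 finished on A0 | I4 read-ops
c15: I3→R4
c16: I4 finished on A1 | issue I5 (A0)
c17: I4→R3 | I5 read-ops
c18: I5 finished on A0
c19: I5→R0
c20: issue I6 (A0)
c21: I6 read-ops | issue I7 (M1)
c22: I6 finished on A0 | I7 read-ops
c23: I6→R4
c27: I7 finished on M1
c28: I7→R0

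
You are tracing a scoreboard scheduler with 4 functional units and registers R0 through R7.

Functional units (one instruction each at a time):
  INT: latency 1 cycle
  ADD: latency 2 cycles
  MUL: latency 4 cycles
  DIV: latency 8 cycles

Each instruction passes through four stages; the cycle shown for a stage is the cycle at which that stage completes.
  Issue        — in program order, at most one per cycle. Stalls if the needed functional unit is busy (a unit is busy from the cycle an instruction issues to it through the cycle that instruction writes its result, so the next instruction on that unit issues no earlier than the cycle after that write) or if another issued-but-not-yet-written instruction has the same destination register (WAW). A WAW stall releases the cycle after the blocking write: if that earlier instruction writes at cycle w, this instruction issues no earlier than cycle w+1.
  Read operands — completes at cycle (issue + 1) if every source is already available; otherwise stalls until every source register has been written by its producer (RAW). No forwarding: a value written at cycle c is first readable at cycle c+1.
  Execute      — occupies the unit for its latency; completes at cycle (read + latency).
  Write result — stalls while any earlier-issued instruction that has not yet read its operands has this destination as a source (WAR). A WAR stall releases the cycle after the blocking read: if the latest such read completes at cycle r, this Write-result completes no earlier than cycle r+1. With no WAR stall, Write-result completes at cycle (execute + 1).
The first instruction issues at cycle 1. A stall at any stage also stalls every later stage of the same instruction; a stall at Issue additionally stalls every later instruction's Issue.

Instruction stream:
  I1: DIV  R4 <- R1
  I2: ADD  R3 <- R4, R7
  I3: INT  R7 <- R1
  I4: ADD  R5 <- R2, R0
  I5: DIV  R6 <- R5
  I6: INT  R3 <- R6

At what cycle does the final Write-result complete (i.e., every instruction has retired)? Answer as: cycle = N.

1) issue 1, read 2, done 10, write 11
2) issue 2, read 12, done 14, write 15  <RAW R4: wait I1 write@11>
3) issue 3, read 4, done 5, write 13  <WAR R7: wait I2 read@12>
4) issue 16, read 17, done 19, write 20  <struct: ADD busy until I2 writes@15>
5) issue 17, read 21, done 29, write 30  <RAW R5: wait I4 write@20>
6) issue 18, read 31, done 32, write 33  <RAW R6: wait I5 write@30>

cycle = 33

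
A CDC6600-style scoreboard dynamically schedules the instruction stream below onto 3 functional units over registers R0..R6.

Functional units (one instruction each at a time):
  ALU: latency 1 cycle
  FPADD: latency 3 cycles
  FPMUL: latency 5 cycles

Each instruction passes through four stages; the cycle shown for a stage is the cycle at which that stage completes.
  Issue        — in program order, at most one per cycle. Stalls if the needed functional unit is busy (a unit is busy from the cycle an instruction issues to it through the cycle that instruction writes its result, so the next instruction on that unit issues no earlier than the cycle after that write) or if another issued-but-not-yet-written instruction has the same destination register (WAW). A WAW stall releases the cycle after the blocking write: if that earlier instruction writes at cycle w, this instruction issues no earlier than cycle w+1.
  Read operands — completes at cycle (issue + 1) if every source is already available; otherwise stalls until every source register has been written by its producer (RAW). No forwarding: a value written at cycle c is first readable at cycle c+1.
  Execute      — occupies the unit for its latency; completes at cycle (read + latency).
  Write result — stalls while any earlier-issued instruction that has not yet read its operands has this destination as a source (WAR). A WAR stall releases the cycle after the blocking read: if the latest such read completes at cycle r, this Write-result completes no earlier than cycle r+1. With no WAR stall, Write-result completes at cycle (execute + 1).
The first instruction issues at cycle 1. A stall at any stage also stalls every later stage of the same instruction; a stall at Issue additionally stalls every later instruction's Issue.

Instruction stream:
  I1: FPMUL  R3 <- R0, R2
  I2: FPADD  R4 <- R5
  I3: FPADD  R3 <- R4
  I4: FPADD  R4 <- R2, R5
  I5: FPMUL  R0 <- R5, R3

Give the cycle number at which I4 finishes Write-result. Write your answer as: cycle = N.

cycle = 20

c1: I1 issues→FPMUL
c2: I1 reads | I2 issues→FPADD
c3: I2 reads
c6: I2 exec-done
c7: I1 exec-done | I2 writes R4
c8: I1 writes R3
c9: I3 issues→FPADD
c10: I3 reads
c13: I3 exec-done
c14: I3 writes R3
c15: I4 issues→FPADD
c16: I4 reads | I5 issues→FPMUL
c17: I5 reads
c19: I4 exec-done
c20: I4 writes R4
c22: I5 exec-done
c23: I5 writes R0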